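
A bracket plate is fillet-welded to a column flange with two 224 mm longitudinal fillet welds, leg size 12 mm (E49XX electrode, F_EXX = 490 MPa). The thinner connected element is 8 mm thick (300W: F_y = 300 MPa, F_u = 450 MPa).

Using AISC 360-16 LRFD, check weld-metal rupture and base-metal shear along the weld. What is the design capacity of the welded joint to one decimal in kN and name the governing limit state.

645.1 kN (base-metal shear governs)

Weld metal: throat = 0.707×12 = 8.484 mm, L = 2×224 = 448 mm. φR_n = 0.75 × 0.6 × 490 × 8.484 × 448 = 838.1 kN.
Base metal shear (8 mm plate): yield φR_n = 1.0×0.6×300×8×448 = 645.1 kN; rupture φR_n = 0.75×0.6×450×8×448 = 725.8 kN; take 645.1 kN (yield).
Governing: min(838.1, 645.1) = 645.1 kN → base-metal shear.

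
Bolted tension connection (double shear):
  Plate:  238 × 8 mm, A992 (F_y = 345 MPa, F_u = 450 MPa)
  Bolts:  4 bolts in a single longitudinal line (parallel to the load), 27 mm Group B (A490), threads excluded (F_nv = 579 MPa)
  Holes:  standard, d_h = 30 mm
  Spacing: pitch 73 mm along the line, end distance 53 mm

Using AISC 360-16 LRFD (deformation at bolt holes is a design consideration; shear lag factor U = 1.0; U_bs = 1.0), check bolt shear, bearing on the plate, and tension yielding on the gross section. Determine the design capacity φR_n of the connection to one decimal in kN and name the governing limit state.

Bolt shear: A_b = π(27)²/4 = 572.56 mm². φR_n = 0.75 × 579 × 572.56 × 4 × 2 = 1989.1 kN.
Bearing (8 mm plate, F_u = 450 MPa): end bolts L_c = 53 − 30/2 = 38, R_n = min(1.2×38×8×450, 2.4×27×8×450) = 164.16 kN/bolt; interior L_c = 73 − 30 = 43, R_n = 185.76 kN/bolt. φR_n = 0.75 × (1×164.16 + 3×185.76) = 541.1 kN.
Tension yield (gross): A_g = 238×8 = 1904 mm². φR_n = 0.90 × 345 × 1904 = 591.2 kN.
Governing: min(1989.1, 541.1, 591.2) = 541.1 kN → bearing.

541.1 kN (bearing governs)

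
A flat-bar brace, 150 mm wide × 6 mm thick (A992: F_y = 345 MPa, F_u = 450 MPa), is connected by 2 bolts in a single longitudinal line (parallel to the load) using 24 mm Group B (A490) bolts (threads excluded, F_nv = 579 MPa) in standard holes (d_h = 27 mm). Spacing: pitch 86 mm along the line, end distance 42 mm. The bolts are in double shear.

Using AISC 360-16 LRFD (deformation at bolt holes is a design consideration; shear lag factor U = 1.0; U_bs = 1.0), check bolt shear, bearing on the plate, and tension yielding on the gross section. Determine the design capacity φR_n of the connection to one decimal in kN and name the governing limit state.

Bolt shear: A_b = π(24)²/4 = 452.39 mm². φR_n = 0.75 × 579 × 452.39 × 2 × 2 = 785.8 kN.
Bearing (6 mm plate, F_u = 450 MPa): end bolts L_c = 42 − 27/2 = 28.5, R_n = min(1.2×28.5×6×450, 2.4×24×6×450) = 92.34 kN/bolt; interior L_c = 86 − 27 = 59, R_n = 155.52 kN/bolt. φR_n = 0.75 × (1×92.34 + 1×155.52) = 185.9 kN.
Tension yield (gross): A_g = 150×6 = 900 mm². φR_n = 0.90 × 345 × 900 = 279.5 kN.
Governing: min(785.8, 185.9, 279.5) = 185.9 kN → bearing.

185.9 kN (bearing governs)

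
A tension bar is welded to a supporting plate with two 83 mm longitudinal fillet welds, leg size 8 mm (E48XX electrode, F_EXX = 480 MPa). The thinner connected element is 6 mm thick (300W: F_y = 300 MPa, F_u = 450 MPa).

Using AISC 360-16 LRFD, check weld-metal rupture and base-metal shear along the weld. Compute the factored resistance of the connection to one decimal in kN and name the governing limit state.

Weld metal: throat = 0.707×8 = 5.656 mm, L = 2×83 = 166 mm. φR_n = 0.75 × 0.6 × 480 × 5.656 × 166 = 202.8 kN.
Base metal shear (6 mm plate): yield φR_n = 1.0×0.6×300×6×166 = 179.3 kN; rupture φR_n = 0.75×0.6×450×6×166 = 201.7 kN; take 179.3 kN (yield).
Governing: min(202.8, 179.3) = 179.3 kN → base-metal shear.

179.3 kN (base-metal shear governs)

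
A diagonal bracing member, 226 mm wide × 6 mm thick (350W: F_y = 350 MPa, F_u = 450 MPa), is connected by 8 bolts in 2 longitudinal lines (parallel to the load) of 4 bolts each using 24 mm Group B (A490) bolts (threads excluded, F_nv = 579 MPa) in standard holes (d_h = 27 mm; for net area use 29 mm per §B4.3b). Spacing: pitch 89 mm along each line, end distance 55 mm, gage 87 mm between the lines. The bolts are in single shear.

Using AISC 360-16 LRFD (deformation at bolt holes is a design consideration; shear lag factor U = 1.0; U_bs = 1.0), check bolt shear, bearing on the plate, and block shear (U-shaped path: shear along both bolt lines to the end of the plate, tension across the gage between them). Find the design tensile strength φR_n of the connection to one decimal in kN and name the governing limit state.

Bolt shear: A_b = π(24)²/4 = 452.39 mm². φR_n = 0.75 × 579 × 452.39 × 8 × 1 = 1571.6 kN.
Bearing (6 mm plate, F_u = 450 MPa): end bolts L_c = 55 − 27/2 = 41.5, R_n = min(1.2×41.5×6×450, 2.4×24×6×450) = 134.46 kN/bolt; interior L_c = 89 − 27 = 62, R_n = 155.52 kN/bolt. φR_n = 0.75 × (2×134.46 + 6×155.52) = 901.5 kN.
Block shear: shear path 2×[55+3×89] = 2×322 mm, A_gv = 3864, A_nv = 2×(322 − 3.5×29)×6 = 2646 mm²; tension across gage: (87 − 1×29)×6 = 348 mm². R_n = min(0.6×450×2646, 0.6×350×3864) + 1.0×450×348 = min(714.42, 811.44) + 156.6 = 871.02 kN. φR_n = 0.75 × 871.02 = 653.3 kN.
Governing: min(1571.6, 901.5, 653.3) = 653.3 kN → block shear.

653.3 kN (block shear governs)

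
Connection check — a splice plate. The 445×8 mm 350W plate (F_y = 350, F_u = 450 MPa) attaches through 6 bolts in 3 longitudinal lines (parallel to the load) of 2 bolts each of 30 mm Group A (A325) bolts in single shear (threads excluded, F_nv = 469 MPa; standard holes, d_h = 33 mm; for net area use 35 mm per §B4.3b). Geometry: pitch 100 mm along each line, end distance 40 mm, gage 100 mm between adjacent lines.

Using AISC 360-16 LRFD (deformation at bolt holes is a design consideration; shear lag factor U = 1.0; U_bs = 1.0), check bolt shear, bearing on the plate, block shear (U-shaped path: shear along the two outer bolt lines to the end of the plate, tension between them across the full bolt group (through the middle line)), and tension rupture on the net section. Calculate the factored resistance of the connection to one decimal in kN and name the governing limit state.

634.5 kN (block shear governs)

Bolt shear: A_b = π(30)²/4 = 706.86 mm². φR_n = 0.75 × 469 × 706.86 × 6 × 1 = 1491.8 kN.
Bearing (8 mm plate, F_u = 450 MPa): end bolts L_c = 40 − 33/2 = 23.5, R_n = min(1.2×23.5×8×450, 2.4×30×8×450) = 101.52 kN/bolt; interior L_c = 100 − 33 = 67, R_n = 259.2 kN/bolt. φR_n = 0.75 × (3×101.52 + 3×259.2) = 811.6 kN.
Block shear: shear path 2×[40+1×100] = 2×140 mm, A_gv = 2240, A_nv = 2×(140 − 1.5×35)×8 = 1400 mm²; tension across gage: (200 − 2×35)×8 = 1040 mm². R_n = min(0.6×450×1400, 0.6×350×2240) + 1.0×450×1040 = min(378, 470.4) + 468 = 846 kN. φR_n = 0.75 × 846 = 634.5 kN.
Tension rupture (net): A_n = (445 − 3×35)×8 = 2720 mm² (U = 1.0, A_e = A_n). φR_n = 0.75 × 450 × 2720 = 918.0 kN.
Governing: min(1491.8, 811.6, 634.5, 918.0) = 634.5 kN → block shear.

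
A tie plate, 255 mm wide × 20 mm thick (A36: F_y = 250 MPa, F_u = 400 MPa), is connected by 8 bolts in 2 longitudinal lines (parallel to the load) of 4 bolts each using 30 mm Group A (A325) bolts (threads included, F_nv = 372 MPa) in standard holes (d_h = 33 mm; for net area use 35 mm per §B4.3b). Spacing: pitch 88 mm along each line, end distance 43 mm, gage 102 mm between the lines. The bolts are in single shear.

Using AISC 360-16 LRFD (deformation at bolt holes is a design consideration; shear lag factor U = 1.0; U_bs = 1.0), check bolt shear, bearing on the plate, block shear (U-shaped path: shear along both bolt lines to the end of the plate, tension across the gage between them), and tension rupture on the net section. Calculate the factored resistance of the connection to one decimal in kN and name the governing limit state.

Bolt shear: A_b = π(30)²/4 = 706.86 mm². φR_n = 0.75 × 372 × 706.86 × 8 × 1 = 1577.7 kN.
Bearing (20 mm plate, F_u = 400 MPa): end bolts L_c = 43 − 33/2 = 26.5, R_n = min(1.2×26.5×20×400, 2.4×30×20×400) = 254.4 kN/bolt; interior L_c = 88 − 33 = 55, R_n = 528 kN/bolt. φR_n = 0.75 × (2×254.4 + 6×528) = 2757.6 kN.
Block shear: shear path 2×[43+3×88] = 2×307 mm, A_gv = 12280, A_nv = 2×(307 − 3.5×35)×20 = 7380 mm²; tension across gage: (102 − 1×35)×20 = 1340 mm². R_n = min(0.6×400×7380, 0.6×250×12280) + 1.0×400×1340 = min(1771.2, 1842) + 536 = 2307.2 kN. φR_n = 0.75 × 2307.2 = 1730.4 kN.
Tension rupture (net): A_n = (255 − 2×35)×20 = 3700 mm² (U = 1.0, A_e = A_n). φR_n = 0.75 × 400 × 3700 = 1110.0 kN.
Governing: min(1577.7, 2757.6, 1730.4, 1110.0) = 1110.0 kN → net-section rupture.

1110.0 kN (net-section rupture governs)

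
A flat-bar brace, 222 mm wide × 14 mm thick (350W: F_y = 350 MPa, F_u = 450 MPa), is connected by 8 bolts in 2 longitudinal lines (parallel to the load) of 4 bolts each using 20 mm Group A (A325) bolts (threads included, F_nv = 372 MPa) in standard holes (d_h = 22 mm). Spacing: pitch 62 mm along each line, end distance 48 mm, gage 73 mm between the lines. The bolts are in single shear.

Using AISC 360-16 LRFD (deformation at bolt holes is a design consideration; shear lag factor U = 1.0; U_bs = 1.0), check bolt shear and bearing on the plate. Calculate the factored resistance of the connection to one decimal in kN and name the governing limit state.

Bolt shear: A_b = π(20)²/4 = 314.16 mm². φR_n = 0.75 × 372 × 314.16 × 8 × 1 = 701.2 kN.
Bearing (14 mm plate, F_u = 450 MPa): end bolts L_c = 48 − 22/2 = 37, R_n = min(1.2×37×14×450, 2.4×20×14×450) = 279.72 kN/bolt; interior L_c = 62 − 22 = 40, R_n = 302.4 kN/bolt. φR_n = 0.75 × (2×279.72 + 6×302.4) = 1780.4 kN.
Governing: min(701.2, 1780.4) = 701.2 kN → bolt shear.

701.2 kN (bolt shear governs)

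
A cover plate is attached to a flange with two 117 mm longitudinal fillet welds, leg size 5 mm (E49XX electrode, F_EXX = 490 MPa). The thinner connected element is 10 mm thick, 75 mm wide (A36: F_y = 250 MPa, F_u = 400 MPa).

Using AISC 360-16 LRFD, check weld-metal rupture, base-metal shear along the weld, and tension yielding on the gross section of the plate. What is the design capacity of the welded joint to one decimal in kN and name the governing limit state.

168.8 kN (gross-section yield governs)

Weld metal: throat = 0.707×5 = 3.535 mm, L = 2×117 = 234 mm. φR_n = 0.75 × 0.6 × 490 × 3.535 × 234 = 182.4 kN.
Base metal shear (10 mm plate): yield φR_n = 1.0×0.6×250×10×234 = 351.0 kN; rupture φR_n = 0.75×0.6×400×10×234 = 421.2 kN; take 351.0 kN (yield).
Tension yield (gross): A_g = 75×10 = 750 mm². φR_n = 0.90 × 250 × 750 = 168.8 kN.
Governing: min(182.4, 351.0, 168.8) = 168.8 kN → gross-section yield.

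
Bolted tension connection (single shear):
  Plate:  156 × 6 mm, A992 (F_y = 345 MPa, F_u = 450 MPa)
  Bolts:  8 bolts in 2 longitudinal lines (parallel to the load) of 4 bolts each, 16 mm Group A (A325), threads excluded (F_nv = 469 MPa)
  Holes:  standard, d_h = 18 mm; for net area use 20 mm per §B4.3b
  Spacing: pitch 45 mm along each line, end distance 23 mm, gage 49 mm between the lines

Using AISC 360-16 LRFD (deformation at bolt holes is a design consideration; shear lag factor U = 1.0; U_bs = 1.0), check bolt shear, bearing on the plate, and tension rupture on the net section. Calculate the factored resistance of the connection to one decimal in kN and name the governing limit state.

Bolt shear: A_b = π(16)²/4 = 201.06 mm². φR_n = 0.75 × 469 × 201.06 × 8 × 1 = 565.8 kN.
Bearing (6 mm plate, F_u = 450 MPa): end bolts L_c = 23 − 18/2 = 14, R_n = min(1.2×14×6×450, 2.4×16×6×450) = 45.36 kN/bolt; interior L_c = 45 − 18 = 27, R_n = 87.48 kN/bolt. φR_n = 0.75 × (2×45.36 + 6×87.48) = 461.7 kN.
Tension rupture (net): A_n = (156 − 2×20)×6 = 696 mm² (U = 1.0, A_e = A_n). φR_n = 0.75 × 450 × 696 = 234.9 kN.
Governing: min(565.8, 461.7, 234.9) = 234.9 kN → net-section rupture.

234.9 kN (net-section rupture governs)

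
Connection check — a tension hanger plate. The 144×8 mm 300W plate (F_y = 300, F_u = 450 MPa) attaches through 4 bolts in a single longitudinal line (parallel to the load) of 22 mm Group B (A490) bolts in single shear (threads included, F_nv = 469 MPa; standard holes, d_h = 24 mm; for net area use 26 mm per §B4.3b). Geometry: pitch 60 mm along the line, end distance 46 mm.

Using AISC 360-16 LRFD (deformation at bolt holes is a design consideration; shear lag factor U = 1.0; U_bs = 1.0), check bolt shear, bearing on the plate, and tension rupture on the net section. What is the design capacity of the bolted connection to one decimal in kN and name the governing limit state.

Bolt shear: A_b = π(22)²/4 = 380.13 mm². φR_n = 0.75 × 469 × 380.13 × 4 × 1 = 534.8 kN.
Bearing (8 mm plate, F_u = 450 MPa): end bolts L_c = 46 − 24/2 = 34, R_n = min(1.2×34×8×450, 2.4×22×8×450) = 146.88 kN/bolt; interior L_c = 60 − 24 = 36, R_n = 155.52 kN/bolt. φR_n = 0.75 × (1×146.88 + 3×155.52) = 460.1 kN.
Tension rupture (net): A_n = (144 − 1×26)×8 = 944 mm² (U = 1.0, A_e = A_n). φR_n = 0.75 × 450 × 944 = 318.6 kN.
Governing: min(534.8, 460.1, 318.6) = 318.6 kN → net-section rupture.

318.6 kN (net-section rupture governs)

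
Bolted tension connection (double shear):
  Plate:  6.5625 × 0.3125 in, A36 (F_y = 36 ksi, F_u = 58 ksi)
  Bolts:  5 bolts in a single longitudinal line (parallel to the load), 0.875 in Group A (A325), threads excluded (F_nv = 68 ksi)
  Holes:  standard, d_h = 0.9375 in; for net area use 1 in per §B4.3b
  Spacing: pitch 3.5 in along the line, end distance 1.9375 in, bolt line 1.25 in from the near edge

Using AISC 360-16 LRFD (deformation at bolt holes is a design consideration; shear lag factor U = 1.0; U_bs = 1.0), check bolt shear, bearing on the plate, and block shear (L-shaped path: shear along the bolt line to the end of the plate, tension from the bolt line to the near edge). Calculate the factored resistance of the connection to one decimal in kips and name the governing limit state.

Bolt shear: A_b = π(0.875)²/4 = 0.60132 in². φR_n = 0.75 × 68 × 0.60132 × 5 × 2 = 306.7 kips.
Bearing (0.3125 in plate, F_u = 58 ksi): end bolts L_c = 1.9375 − 0.9375/2 = 1.46875, R_n = min(1.2×1.46875×0.3125×58, 2.4×0.875×0.3125×58) = 31.945 kips/bolt; interior L_c = 3.5 − 0.9375 = 2.5625, R_n = 38.063 kips/bolt. φR_n = 0.75 × (1×31.945 + 4×38.063) = 138.1 kips.
Block shear: shear path 1×[1.9375+4×3.5] = 1×15.9375 in, A_gv = 4.9805, A_nv = 1×(15.9375 − 4.5×1)×0.3125 = 3.5742 in²; tension to near edge: (1.25 − 0.5×1)×0.3125 = 0.23438 in². R_n = min(0.6×58×3.5742, 0.6×36×4.9805) + 1.0×58×0.23438 = min(124.38, 107.58) + 13.594 = 121.17 kips. φR_n = 0.75 × 121.17 = 90.9 kips.
Governing: min(306.7, 138.1, 90.9) = 90.9 kips → block shear.

90.9 kips (block shear governs)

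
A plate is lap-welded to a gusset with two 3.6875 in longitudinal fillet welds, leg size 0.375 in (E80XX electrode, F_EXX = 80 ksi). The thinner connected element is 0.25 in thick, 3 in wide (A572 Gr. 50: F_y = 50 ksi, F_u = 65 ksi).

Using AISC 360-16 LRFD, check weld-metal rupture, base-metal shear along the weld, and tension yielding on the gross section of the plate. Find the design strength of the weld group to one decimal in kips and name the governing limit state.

33.8 kips (gross-section yield governs)

Weld metal: throat = 0.707×0.375 = 0.26513 in, L = 2×3.6875 = 7.375 in. φR_n = 0.75 × 0.6 × 80 × 0.26513 × 7.375 = 70.4 kips.
Base metal shear (0.25 in plate): yield φR_n = 1.0×0.6×50×0.25×7.375 = 55.3 kips; rupture φR_n = 0.75×0.6×65×0.25×7.375 = 53.9 kips; take 53.9 kips (rupture).
Tension yield (gross): A_g = 3×0.25 = 0.75 in². φR_n = 0.90 × 50 × 0.75 = 33.8 kips.
Governing: min(70.4, 53.9, 33.8) = 33.8 kips → gross-section yield.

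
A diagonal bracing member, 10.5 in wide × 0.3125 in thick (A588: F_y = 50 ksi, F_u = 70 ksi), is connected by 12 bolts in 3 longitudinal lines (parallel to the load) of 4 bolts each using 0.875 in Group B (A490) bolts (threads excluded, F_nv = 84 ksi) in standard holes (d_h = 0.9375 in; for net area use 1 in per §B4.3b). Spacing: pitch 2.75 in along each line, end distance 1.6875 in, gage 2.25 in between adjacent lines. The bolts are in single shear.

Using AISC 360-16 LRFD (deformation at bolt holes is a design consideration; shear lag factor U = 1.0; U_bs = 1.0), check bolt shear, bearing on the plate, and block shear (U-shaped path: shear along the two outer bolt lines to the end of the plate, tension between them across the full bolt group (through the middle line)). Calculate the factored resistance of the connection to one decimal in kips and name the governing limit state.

Bolt shear: A_b = π(0.875)²/4 = 0.60132 in². φR_n = 0.75 × 84 × 0.60132 × 12 × 1 = 454.6 kips.
Bearing (0.3125 in plate, F_u = 70 ksi): end bolts L_c = 1.6875 − 0.9375/2 = 1.21875, R_n = min(1.2×1.21875×0.3125×70, 2.4×0.875×0.3125×70) = 31.992 kips/bolt; interior L_c = 2.75 − 0.9375 = 1.8125, R_n = 45.938 kips/bolt. φR_n = 0.75 × (3×31.992 + 9×45.938) = 382.1 kips.
Block shear: shear path 2×[1.6875+3×2.75] = 2×9.9375 in, A_gv = 6.2109, A_nv = 2×(9.9375 − 3.5×1)×0.3125 = 4.0234 in²; tension across gage: (4.5 − 2×1)×0.3125 = 0.78125 in². R_n = min(0.6×70×4.0234, 0.6×50×6.2109) + 1.0×70×0.78125 = min(168.98, 186.33) + 54.688 = 223.67 kips. φR_n = 0.75 × 223.67 = 167.8 kips.
Governing: min(454.6, 382.1, 167.8) = 167.8 kips → block shear.

167.8 kips (block shear governs)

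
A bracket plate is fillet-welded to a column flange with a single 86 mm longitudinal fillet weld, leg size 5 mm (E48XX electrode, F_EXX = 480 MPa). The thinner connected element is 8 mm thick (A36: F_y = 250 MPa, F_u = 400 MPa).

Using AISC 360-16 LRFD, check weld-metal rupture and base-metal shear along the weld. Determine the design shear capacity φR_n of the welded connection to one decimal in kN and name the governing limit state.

Weld metal: throat = 0.707×5 = 3.535 mm, L = 86 mm. φR_n = 0.75 × 0.6 × 480 × 3.535 × 86 = 65.7 kN.
Base metal shear (8 mm plate): yield φR_n = 1.0×0.6×250×8×86 = 103.2 kN; rupture φR_n = 0.75×0.6×400×8×86 = 123.8 kN; take 103.2 kN (yield).
Governing: min(65.7, 103.2) = 65.7 kN → weld metal.

65.7 kN (weld metal governs)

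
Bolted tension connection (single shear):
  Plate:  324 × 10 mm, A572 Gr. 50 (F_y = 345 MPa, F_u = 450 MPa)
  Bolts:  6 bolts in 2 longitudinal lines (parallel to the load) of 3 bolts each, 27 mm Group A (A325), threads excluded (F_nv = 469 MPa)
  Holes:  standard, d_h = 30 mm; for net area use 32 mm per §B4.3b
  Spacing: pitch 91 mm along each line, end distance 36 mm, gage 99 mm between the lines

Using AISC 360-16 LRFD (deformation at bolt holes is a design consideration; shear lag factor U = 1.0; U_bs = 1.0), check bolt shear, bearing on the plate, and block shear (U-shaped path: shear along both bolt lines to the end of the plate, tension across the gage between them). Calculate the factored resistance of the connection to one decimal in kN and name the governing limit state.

785.0 kN (block shear governs)

Bolt shear: A_b = π(27)²/4 = 572.56 mm². φR_n = 0.75 × 469 × 572.56 × 6 × 1 = 1208.4 kN.
Bearing (10 mm plate, F_u = 450 MPa): end bolts L_c = 36 − 30/2 = 21, R_n = min(1.2×21×10×450, 2.4×27×10×450) = 113.4 kN/bolt; interior L_c = 91 − 30 = 61, R_n = 291.6 kN/bolt. φR_n = 0.75 × (2×113.4 + 4×291.6) = 1044.9 kN.
Block shear: shear path 2×[36+2×91] = 2×218 mm, A_gv = 4360, A_nv = 2×(218 − 2.5×32)×10 = 2760 mm²; tension across gage: (99 − 1×32)×10 = 670 mm². R_n = min(0.6×450×2760, 0.6×345×4360) + 1.0×450×670 = min(745.2, 902.52) + 301.5 = 1046.7 kN. φR_n = 0.75 × 1046.7 = 785.0 kN.
Governing: min(1208.4, 1044.9, 785.0) = 785.0 kN → block shear.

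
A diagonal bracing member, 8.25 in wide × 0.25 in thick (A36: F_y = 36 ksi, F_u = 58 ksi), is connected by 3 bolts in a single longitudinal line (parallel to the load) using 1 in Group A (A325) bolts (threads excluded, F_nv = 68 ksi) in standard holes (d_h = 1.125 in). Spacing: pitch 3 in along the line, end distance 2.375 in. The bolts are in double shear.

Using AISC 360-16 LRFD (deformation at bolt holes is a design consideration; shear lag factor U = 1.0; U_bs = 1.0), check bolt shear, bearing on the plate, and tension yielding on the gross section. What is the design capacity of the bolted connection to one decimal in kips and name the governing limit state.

66.8 kips (gross-section yield governs)

Bolt shear: A_b = π(1)²/4 = 0.7854 in². φR_n = 0.75 × 68 × 0.7854 × 3 × 2 = 240.3 kips.
Bearing (0.25 in plate, F_u = 58 ksi): end bolts L_c = 2.375 − 1.125/2 = 1.8125, R_n = min(1.2×1.8125×0.25×58, 2.4×1×0.25×58) = 31.538 kips/bolt; interior L_c = 3 − 1.125 = 1.875, R_n = 32.625 kips/bolt. φR_n = 0.75 × (1×31.538 + 2×32.625) = 72.6 kips.
Tension yield (gross): A_g = 8.25×0.25 = 2.0625 in². φR_n = 0.90 × 36 × 2.0625 = 66.8 kips.
Governing: min(240.3, 72.6, 66.8) = 66.8 kips → gross-section yield.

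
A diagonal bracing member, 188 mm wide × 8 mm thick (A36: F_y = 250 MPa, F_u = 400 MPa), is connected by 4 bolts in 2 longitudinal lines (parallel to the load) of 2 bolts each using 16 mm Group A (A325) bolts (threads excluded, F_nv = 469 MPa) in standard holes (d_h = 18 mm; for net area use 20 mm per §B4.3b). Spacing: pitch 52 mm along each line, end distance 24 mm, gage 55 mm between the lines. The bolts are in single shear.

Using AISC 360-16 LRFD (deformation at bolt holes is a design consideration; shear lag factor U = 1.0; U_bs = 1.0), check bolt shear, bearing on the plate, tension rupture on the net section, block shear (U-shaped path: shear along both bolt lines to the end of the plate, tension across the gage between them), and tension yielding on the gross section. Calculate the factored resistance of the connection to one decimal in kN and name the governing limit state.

216.5 kN (block shear governs)

Bolt shear: A_b = π(16)²/4 = 201.06 mm². φR_n = 0.75 × 469 × 201.06 × 4 × 1 = 282.9 kN.
Bearing (8 mm plate, F_u = 400 MPa): end bolts L_c = 24 − 18/2 = 15, R_n = min(1.2×15×8×400, 2.4×16×8×400) = 57.6 kN/bolt; interior L_c = 52 − 18 = 34, R_n = 122.88 kN/bolt. φR_n = 0.75 × (2×57.6 + 2×122.88) = 270.7 kN.
Tension rupture (net): A_n = (188 − 2×20)×8 = 1184 mm² (U = 1.0, A_e = A_n). φR_n = 0.75 × 400 × 1184 = 355.2 kN.
Block shear: shear path 2×[24+1×52] = 2×76 mm, A_gv = 1216, A_nv = 2×(76 − 1.5×20)×8 = 736 mm²; tension across gage: (55 − 1×20)×8 = 280 mm². R_n = min(0.6×400×736, 0.6×250×1216) + 1.0×400×280 = min(176.64, 182.4) + 112 = 288.64 kN. φR_n = 0.75 × 288.64 = 216.5 kN.
Tension yield (gross): A_g = 188×8 = 1504 mm². φR_n = 0.90 × 250 × 1504 = 338.4 kN.
Governing: min(282.9, 270.7, 355.2, 216.5, 338.4) = 216.5 kN → block shear.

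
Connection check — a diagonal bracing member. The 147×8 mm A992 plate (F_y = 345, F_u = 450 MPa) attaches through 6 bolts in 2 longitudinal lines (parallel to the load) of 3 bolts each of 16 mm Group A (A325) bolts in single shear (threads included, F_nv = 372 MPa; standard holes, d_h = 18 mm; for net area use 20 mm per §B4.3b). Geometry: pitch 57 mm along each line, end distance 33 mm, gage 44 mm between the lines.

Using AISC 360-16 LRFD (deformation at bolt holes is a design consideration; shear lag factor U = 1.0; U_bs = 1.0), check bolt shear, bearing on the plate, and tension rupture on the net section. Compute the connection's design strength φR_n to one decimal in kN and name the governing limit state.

288.9 kN (net-section rupture governs)

Bolt shear: A_b = π(16)²/4 = 201.06 mm². φR_n = 0.75 × 372 × 201.06 × 6 × 1 = 336.6 kN.
Bearing (8 mm plate, F_u = 450 MPa): end bolts L_c = 33 − 18/2 = 24, R_n = min(1.2×24×8×450, 2.4×16×8×450) = 103.68 kN/bolt; interior L_c = 57 − 18 = 39, R_n = 138.24 kN/bolt. φR_n = 0.75 × (2×103.68 + 4×138.24) = 570.2 kN.
Tension rupture (net): A_n = (147 − 2×20)×8 = 856 mm² (U = 1.0, A_e = A_n). φR_n = 0.75 × 450 × 856 = 288.9 kN.
Governing: min(336.6, 570.2, 288.9) = 288.9 kN → net-section rupture.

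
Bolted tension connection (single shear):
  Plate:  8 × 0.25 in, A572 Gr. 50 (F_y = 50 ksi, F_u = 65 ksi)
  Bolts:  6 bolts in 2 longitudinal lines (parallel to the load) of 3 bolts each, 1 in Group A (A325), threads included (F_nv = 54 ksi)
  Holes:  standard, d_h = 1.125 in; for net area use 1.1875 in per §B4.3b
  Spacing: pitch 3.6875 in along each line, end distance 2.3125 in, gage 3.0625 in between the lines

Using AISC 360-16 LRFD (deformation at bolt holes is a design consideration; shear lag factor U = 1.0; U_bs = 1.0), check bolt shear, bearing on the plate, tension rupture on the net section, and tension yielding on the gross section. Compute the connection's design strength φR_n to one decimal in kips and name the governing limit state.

Bolt shear: A_b = π(1)²/4 = 0.7854 in². φR_n = 0.75 × 54 × 0.7854 × 6 × 1 = 190.9 kips.
Bearing (0.25 in plate, F_u = 65 ksi): end bolts L_c = 2.3125 − 1.125/2 = 1.75, R_n = min(1.2×1.75×0.25×65, 2.4×1×0.25×65) = 34.125 kips/bolt; interior L_c = 3.6875 − 1.125 = 2.5625, R_n = 39 kips/bolt. φR_n = 0.75 × (2×34.125 + 4×39) = 168.2 kips.
Tension rupture (net): A_n = (8 − 2×1.1875)×0.25 = 1.4063 in² (U = 1.0, A_e = A_n). φR_n = 0.75 × 65 × 1.4063 = 68.6 kips.
Tension yield (gross): A_g = 8×0.25 = 2 in². φR_n = 0.90 × 50 × 2 = 90.0 kips.
Governing: min(190.9, 168.2, 68.6, 90.0) = 68.6 kips → net-section rupture.

68.6 kips (net-section rupture governs)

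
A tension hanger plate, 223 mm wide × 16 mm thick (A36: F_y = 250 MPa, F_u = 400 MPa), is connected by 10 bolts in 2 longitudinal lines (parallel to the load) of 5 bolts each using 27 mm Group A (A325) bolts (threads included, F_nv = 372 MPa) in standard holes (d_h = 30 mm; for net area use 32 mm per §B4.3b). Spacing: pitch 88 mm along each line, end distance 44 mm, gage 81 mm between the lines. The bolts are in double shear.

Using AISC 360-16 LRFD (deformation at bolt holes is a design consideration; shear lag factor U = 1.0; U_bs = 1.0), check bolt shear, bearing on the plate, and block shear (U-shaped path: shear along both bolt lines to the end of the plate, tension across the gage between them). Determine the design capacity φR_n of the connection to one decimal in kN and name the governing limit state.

1660.8 kN (block shear governs)

Bolt shear: A_b = π(27)²/4 = 572.56 mm². φR_n = 0.75 × 372 × 572.56 × 10 × 2 = 3194.9 kN.
Bearing (16 mm plate, F_u = 400 MPa): end bolts L_c = 44 − 30/2 = 29, R_n = min(1.2×29×16×400, 2.4×27×16×400) = 222.72 kN/bolt; interior L_c = 88 − 30 = 58, R_n = 414.72 kN/bolt. φR_n = 0.75 × (2×222.72 + 8×414.72) = 2822.4 kN.
Block shear: shear path 2×[44+4×88] = 2×396 mm, A_gv = 12672, A_nv = 2×(396 − 4.5×32)×16 = 8064 mm²; tension across gage: (81 − 1×32)×16 = 784 mm². R_n = min(0.6×400×8064, 0.6×250×12672) + 1.0×400×784 = min(1935.4, 1900.8) + 313.6 = 2214.4 kN. φR_n = 0.75 × 2214.4 = 1660.8 kN.
Governing: min(3194.9, 2822.4, 1660.8) = 1660.8 kN → block shear.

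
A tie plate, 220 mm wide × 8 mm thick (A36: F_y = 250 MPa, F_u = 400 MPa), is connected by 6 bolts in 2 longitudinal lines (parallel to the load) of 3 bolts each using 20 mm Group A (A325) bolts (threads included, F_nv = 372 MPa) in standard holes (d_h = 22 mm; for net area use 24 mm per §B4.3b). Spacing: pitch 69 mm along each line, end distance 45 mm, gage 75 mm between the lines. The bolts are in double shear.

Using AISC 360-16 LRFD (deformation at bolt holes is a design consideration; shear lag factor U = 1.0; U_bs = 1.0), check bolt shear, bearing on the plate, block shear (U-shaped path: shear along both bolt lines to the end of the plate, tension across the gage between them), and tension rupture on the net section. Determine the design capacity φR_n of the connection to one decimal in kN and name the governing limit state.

412.8 kN (net-section rupture governs)

Bolt shear: A_b = π(20)²/4 = 314.16 mm². φR_n = 0.75 × 372 × 314.16 × 6 × 2 = 1051.8 kN.
Bearing (8 mm plate, F_u = 400 MPa): end bolts L_c = 45 − 22/2 = 34, R_n = min(1.2×34×8×400, 2.4×20×8×400) = 130.56 kN/bolt; interior L_c = 69 − 22 = 47, R_n = 153.6 kN/bolt. φR_n = 0.75 × (2×130.56 + 4×153.6) = 656.6 kN.
Block shear: shear path 2×[45+2×69] = 2×183 mm, A_gv = 2928, A_nv = 2×(183 − 2.5×24)×8 = 1968 mm²; tension across gage: (75 − 1×24)×8 = 408 mm². R_n = min(0.6×400×1968, 0.6×250×2928) + 1.0×400×408 = min(472.32, 439.2) + 163.2 = 602.4 kN. φR_n = 0.75 × 602.4 = 451.8 kN.
Tension rupture (net): A_n = (220 − 2×24)×8 = 1376 mm² (U = 1.0, A_e = A_n). φR_n = 0.75 × 400 × 1376 = 412.8 kN.
Governing: min(1051.8, 656.6, 451.8, 412.8) = 412.8 kN → net-section rupture.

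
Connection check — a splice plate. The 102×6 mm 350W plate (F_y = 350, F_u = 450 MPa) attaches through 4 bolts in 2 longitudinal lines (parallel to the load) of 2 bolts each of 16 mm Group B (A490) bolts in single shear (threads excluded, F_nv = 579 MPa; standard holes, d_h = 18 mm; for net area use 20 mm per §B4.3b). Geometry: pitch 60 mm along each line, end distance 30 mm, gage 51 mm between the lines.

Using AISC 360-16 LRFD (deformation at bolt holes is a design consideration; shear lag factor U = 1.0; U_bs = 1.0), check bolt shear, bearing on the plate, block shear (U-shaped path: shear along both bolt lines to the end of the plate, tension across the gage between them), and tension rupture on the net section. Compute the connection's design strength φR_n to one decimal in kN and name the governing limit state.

Bolt shear: A_b = π(16)²/4 = 201.06 mm². φR_n = 0.75 × 579 × 201.06 × 4 × 1 = 349.2 kN.
Bearing (6 mm plate, F_u = 450 MPa): end bolts L_c = 30 − 18/2 = 21, R_n = min(1.2×21×6×450, 2.4×16×6×450) = 68.04 kN/bolt; interior L_c = 60 − 18 = 42, R_n = 103.68 kN/bolt. φR_n = 0.75 × (2×68.04 + 2×103.68) = 257.6 kN.
Block shear: shear path 2×[30+1×60] = 2×90 mm, A_gv = 1080, A_nv = 2×(90 − 1.5×20)×6 = 720 mm²; tension across gage: (51 − 1×20)×6 = 186 mm². R_n = min(0.6×450×720, 0.6×350×1080) + 1.0×450×186 = min(194.4, 226.8) + 83.7 = 278.1 kN. φR_n = 0.75 × 278.1 = 208.6 kN.
Tension rupture (net): A_n = (102 − 2×20)×6 = 372 mm² (U = 1.0, A_e = A_n). φR_n = 0.75 × 450 × 372 = 125.6 kN.
Governing: min(349.2, 257.6, 208.6, 125.6) = 125.6 kN → net-section rupture.

125.6 kN (net-section rupture governs)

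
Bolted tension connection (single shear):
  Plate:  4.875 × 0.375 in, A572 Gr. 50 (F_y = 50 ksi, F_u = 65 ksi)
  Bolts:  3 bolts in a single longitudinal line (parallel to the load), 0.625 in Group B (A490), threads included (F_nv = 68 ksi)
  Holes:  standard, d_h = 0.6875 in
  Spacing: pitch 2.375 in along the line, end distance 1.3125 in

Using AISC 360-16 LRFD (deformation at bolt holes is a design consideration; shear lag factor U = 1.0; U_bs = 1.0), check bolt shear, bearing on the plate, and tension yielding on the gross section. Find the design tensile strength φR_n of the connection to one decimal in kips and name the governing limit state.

46.9 kips (bolt shear governs)

Bolt shear: A_b = π(0.625)²/4 = 0.3068 in². φR_n = 0.75 × 68 × 0.3068 × 3 × 1 = 46.9 kips.
Bearing (0.375 in plate, F_u = 65 ksi): end bolts L_c = 1.3125 − 0.6875/2 = 0.96875, R_n = min(1.2×0.96875×0.375×65, 2.4×0.625×0.375×65) = 28.336 kips/bolt; interior L_c = 2.375 − 0.6875 = 1.6875, R_n = 36.563 kips/bolt. φR_n = 0.75 × (1×28.336 + 2×36.563) = 76.1 kips.
Tension yield (gross): A_g = 4.875×0.375 = 1.8281 in². φR_n = 0.90 × 50 × 1.8281 = 82.3 kips.
Governing: min(46.9, 76.1, 82.3) = 46.9 kips → bolt shear.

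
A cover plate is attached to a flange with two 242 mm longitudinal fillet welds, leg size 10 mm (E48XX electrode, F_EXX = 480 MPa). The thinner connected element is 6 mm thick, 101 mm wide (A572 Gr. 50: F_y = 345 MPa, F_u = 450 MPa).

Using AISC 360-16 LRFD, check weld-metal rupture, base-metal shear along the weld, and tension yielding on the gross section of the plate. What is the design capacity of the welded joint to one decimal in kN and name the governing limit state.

Weld metal: throat = 0.707×10 = 7.07 mm, L = 2×242 = 484 mm. φR_n = 0.75 × 0.6 × 480 × 7.07 × 484 = 739.1 kN.
Base metal shear (6 mm plate): yield φR_n = 1.0×0.6×345×6×484 = 601.1 kN; rupture φR_n = 0.75×0.6×450×6×484 = 588.1 kN; take 588.1 kN (rupture).
Tension yield (gross): A_g = 101×6 = 606 mm². φR_n = 0.90 × 345 × 606 = 188.2 kN.
Governing: min(739.1, 588.1, 188.2) = 188.2 kN → gross-section yield.

188.2 kN (gross-section yield governs)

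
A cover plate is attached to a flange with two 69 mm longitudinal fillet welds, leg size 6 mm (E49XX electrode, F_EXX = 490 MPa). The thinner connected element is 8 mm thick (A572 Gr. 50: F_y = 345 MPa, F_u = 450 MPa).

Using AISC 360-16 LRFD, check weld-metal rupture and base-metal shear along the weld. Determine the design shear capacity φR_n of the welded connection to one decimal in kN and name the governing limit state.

Weld metal: throat = 0.707×6 = 4.242 mm, L = 2×69 = 138 mm. φR_n = 0.75 × 0.6 × 490 × 4.242 × 138 = 129.1 kN.
Base metal shear (8 mm plate): yield φR_n = 1.0×0.6×345×8×138 = 228.5 kN; rupture φR_n = 0.75×0.6×450×8×138 = 223.6 kN; take 223.6 kN (rupture).
Governing: min(129.1, 223.6) = 129.1 kN → weld metal.

129.1 kN (weld metal governs)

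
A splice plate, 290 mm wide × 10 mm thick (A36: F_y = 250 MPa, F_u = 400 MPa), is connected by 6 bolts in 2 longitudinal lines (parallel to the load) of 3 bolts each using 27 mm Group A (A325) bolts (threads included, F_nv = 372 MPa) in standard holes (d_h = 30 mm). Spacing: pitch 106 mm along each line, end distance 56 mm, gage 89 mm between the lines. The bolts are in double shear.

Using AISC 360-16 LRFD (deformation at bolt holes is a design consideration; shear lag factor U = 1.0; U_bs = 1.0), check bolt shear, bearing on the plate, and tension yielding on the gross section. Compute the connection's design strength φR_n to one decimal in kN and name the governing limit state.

Bolt shear: A_b = π(27)²/4 = 572.56 mm². φR_n = 0.75 × 372 × 572.56 × 6 × 2 = 1916.9 kN.
Bearing (10 mm plate, F_u = 400 MPa): end bolts L_c = 56 − 30/2 = 41, R_n = min(1.2×41×10×400, 2.4×27×10×400) = 196.8 kN/bolt; interior L_c = 106 − 30 = 76, R_n = 259.2 kN/bolt. φR_n = 0.75 × (2×196.8 + 4×259.2) = 1072.8 kN.
Tension yield (gross): A_g = 290×10 = 2900 mm². φR_n = 0.90 × 250 × 2900 = 652.5 kN.
Governing: min(1916.9, 1072.8, 652.5) = 652.5 kN → gross-section yield.

652.5 kN (gross-section yield governs)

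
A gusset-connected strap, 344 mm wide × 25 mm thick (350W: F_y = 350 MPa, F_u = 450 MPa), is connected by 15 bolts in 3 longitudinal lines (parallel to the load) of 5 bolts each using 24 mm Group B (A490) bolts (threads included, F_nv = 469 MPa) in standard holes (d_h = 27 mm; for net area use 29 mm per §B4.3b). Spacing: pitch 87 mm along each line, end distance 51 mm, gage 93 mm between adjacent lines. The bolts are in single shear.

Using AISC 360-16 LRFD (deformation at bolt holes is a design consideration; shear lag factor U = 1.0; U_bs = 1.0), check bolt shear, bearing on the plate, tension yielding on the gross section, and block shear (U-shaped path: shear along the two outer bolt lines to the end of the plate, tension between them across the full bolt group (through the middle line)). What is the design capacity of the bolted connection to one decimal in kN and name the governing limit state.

2386.9 kN (bolt shear governs)

Bolt shear: A_b = π(24)²/4 = 452.39 mm². φR_n = 0.75 × 469 × 452.39 × 15 × 1 = 2386.9 kN.
Bearing (25 mm plate, F_u = 450 MPa): end bolts L_c = 51 − 27/2 = 37.5, R_n = min(1.2×37.5×25×450, 2.4×24×25×450) = 506.25 kN/bolt; interior L_c = 87 − 27 = 60, R_n = 648 kN/bolt. φR_n = 0.75 × (3×506.25 + 12×648) = 6971.1 kN.
Tension yield (gross): A_g = 344×25 = 8600 mm². φR_n = 0.90 × 350 × 8600 = 2709.0 kN.
Block shear: shear path 2×[51+4×87] = 2×399 mm, A_gv = 19950, A_nv = 2×(399 − 4.5×29)×25 = 13425 mm²; tension across gage: (186 − 2×29)×25 = 3200 mm². R_n = min(0.6×450×13425, 0.6×350×19950) + 1.0×450×3200 = min(3624.8, 4189.5) + 1440 = 5064.8 kN. φR_n = 0.75 × 5064.8 = 3798.6 kN.
Governing: min(2386.9, 6971.1, 2709.0, 3798.6) = 2386.9 kN → bolt shear.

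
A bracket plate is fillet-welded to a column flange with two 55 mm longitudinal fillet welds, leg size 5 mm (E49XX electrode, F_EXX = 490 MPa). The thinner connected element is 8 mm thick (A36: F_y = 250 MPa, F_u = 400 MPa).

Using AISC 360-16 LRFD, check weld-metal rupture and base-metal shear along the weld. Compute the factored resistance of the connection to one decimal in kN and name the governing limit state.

Weld metal: throat = 0.707×5 = 3.535 mm, L = 2×55 = 110 mm. φR_n = 0.75 × 0.6 × 490 × 3.535 × 110 = 85.7 kN.
Base metal shear (8 mm plate): yield φR_n = 1.0×0.6×250×8×110 = 132.0 kN; rupture φR_n = 0.75×0.6×400×8×110 = 158.4 kN; take 132.0 kN (yield).
Governing: min(85.7, 132.0) = 85.7 kN → weld metal.

85.7 kN (weld metal governs)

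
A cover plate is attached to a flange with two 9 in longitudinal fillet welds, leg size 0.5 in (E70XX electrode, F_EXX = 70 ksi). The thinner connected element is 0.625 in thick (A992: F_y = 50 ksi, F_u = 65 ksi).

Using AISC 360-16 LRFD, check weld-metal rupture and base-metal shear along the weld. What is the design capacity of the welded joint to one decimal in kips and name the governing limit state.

Weld metal: throat = 0.707×0.5 = 0.3535 in, L = 2×9 = 18 in. φR_n = 0.75 × 0.6 × 70 × 0.3535 × 18 = 200.4 kips.
Base metal shear (0.625 in plate): yield φR_n = 1.0×0.6×50×0.625×18 = 337.5 kips; rupture φR_n = 0.75×0.6×65×0.625×18 = 329.1 kips; take 329.1 kips (rupture).
Governing: min(200.4, 329.1) = 200.4 kips → weld metal.

200.4 kips (weld metal governs)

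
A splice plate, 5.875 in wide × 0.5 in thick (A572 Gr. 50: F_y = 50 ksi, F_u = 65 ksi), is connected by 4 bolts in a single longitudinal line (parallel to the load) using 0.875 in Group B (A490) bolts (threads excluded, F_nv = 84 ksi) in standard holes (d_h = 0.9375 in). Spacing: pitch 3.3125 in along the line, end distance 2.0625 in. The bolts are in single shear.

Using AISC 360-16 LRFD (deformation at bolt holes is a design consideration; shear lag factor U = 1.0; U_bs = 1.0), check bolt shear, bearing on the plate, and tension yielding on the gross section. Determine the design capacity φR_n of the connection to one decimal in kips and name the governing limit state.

132.2 kips (gross-section yield governs)

Bolt shear: A_b = π(0.875)²/4 = 0.60132 in². φR_n = 0.75 × 84 × 0.60132 × 4 × 1 = 151.5 kips.
Bearing (0.5 in plate, F_u = 65 ksi): end bolts L_c = 2.0625 − 0.9375/2 = 1.59375, R_n = min(1.2×1.59375×0.5×65, 2.4×0.875×0.5×65) = 62.156 kips/bolt; interior L_c = 3.3125 − 0.9375 = 2.375, R_n = 68.25 kips/bolt. φR_n = 0.75 × (1×62.156 + 3×68.25) = 200.2 kips.
Tension yield (gross): A_g = 5.875×0.5 = 2.9375 in². φR_n = 0.90 × 50 × 2.9375 = 132.2 kips.
Governing: min(151.5, 200.2, 132.2) = 132.2 kips → gross-section yield.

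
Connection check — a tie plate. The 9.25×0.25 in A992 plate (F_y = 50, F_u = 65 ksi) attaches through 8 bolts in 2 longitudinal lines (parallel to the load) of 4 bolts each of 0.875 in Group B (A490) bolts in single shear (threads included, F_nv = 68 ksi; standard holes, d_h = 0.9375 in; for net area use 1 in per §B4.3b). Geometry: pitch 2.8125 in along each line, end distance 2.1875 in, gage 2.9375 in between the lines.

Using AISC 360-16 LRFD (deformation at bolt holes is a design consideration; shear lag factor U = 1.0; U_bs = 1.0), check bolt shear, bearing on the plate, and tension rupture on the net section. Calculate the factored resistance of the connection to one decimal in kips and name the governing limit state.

88.4 kips (net-section rupture governs)

Bolt shear: A_b = π(0.875)²/4 = 0.60132 in². φR_n = 0.75 × 68 × 0.60132 × 8 × 1 = 245.3 kips.
Bearing (0.25 in plate, F_u = 65 ksi): end bolts L_c = 2.1875 − 0.9375/2 = 1.71875, R_n = min(1.2×1.71875×0.25×65, 2.4×0.875×0.25×65) = 33.516 kips/bolt; interior L_c = 2.8125 − 0.9375 = 1.875, R_n = 34.125 kips/bolt. φR_n = 0.75 × (2×33.516 + 6×34.125) = 203.8 kips.
Tension rupture (net): A_n = (9.25 − 2×1)×0.25 = 1.8125 in² (U = 1.0, A_e = A_n). φR_n = 0.75 × 65 × 1.8125 = 88.4 kips.
Governing: min(245.3, 203.8, 88.4) = 88.4 kips → net-section rupture.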